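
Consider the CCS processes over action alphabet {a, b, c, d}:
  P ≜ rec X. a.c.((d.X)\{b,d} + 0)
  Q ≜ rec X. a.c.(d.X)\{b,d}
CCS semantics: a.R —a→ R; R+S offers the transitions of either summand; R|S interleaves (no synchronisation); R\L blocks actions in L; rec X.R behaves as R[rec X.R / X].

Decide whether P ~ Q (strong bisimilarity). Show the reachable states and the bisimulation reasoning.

LTS(P): 3 reachable states
  s0 = rec X. a.c.((d.X)\{b,d} + 0) | ··a··> s1
  s1 = c.((d.(rec X. a.c.((d.X)\{b,d} + 0)))\{b,d} + 0) | ··c··> s2
  s2 = (d.(rec X. a.c.((d.X)\{b,d} + 0)))\{b,d} + 0 | stopped
LTS(Q): 3 reachable states
  t0 = rec X. a.c.(d.X)\{b,d} | ··a··> t1
  t1 = c.(d.(rec X. a.c.(d.X)\{b,d}))\{b,d} | ··c··> t2
  t2 = (d.(rec X. a.c.(d.X)\{b,d}))\{b,d} | stopped
Partition-refinement fixed point:
  B0 = {s0, t0}
  B1 = {s1, t1}
  B2 = {s2, t2}
s0 ∈ B0, t0 ∈ B0 → same block

bisimilar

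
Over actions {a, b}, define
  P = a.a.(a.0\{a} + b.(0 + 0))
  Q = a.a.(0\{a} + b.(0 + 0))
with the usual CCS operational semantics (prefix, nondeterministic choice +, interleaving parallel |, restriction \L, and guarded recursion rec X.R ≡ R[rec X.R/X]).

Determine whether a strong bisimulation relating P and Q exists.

LTS(P): 5 reachable states
  p0 = a.a.(a.0\{a} + b.(0 + 0)) | ··a··> p1
  p1 = a.(a.0\{a} + b.(0 + 0)) | ··a··> p2
  p2 = a.0\{a} + b.(0 + 0) | ··a··> p3, ··b··> p4
  p3 = 0\{a} | deadlocked
  p4 = 0 + 0 | deadlocked
LTS(Q): 4 reachable states
  q0 = a.a.(0\{a} + b.(0 + 0)) | ··a··> q1
  q1 = a.(0\{a} + b.(0 + 0)) | ··a··> q2
  q2 = 0\{a} + b.(0 + 0) | ··b··> q3
  q3 = 0 + 0 | deadlocked
Bisimilarity quotient blocks:
  B0 = {p0}
  B1 = {p1}
  B2 = {p2}
  B3 = {p3, p4, q3}
  B4 = {q0}
  B5 = {q1}
  B6 = {q2}
p0 ∈ B0, q0 ∈ B4 → different blocks

not bisimilar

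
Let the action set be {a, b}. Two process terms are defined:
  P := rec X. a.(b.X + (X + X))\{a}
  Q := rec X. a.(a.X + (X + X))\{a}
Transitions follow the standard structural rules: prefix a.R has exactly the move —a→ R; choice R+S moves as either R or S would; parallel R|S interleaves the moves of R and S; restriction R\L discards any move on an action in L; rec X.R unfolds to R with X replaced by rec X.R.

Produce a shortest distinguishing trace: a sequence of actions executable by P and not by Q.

ab

P's transition system — 3 states:
  s0 = rec X. a.(b.X + (X + X))\{a} | --a--▸ s1
  s1 = (b.(rec X. a.(b.X + (X + X))\{a}) + ((rec X. a.(b.X + (X + X))\{a}) + (rec X. a.(b.X + (X + X))\{a})))\{a} | --b--▸ s2
  s2 = (rec X. a.(b.X + (X + X))\{a})\{a} | stopped
Q's transition system — 2 states:
  t0 = rec X. a.(a.X + (X + X))\{a} | --a--▸ t1
  t1 = (a.(rec X. a.(a.X + (X + X))\{a}) + ((rec X. a.(a.X + (X + X))\{a}) + (rec X. a.(a.X + (X + X))\{a})))\{a} | stopped
Executing ab from P (initial set {s0}):
  step 1 (a): {s1}
  step 2 (b): {s2}
  P completes σ.
Executing ab from Q (initial set {t0}):
  step 1 (a): {t1}
  step 2 (b): ∅ (Q stuck)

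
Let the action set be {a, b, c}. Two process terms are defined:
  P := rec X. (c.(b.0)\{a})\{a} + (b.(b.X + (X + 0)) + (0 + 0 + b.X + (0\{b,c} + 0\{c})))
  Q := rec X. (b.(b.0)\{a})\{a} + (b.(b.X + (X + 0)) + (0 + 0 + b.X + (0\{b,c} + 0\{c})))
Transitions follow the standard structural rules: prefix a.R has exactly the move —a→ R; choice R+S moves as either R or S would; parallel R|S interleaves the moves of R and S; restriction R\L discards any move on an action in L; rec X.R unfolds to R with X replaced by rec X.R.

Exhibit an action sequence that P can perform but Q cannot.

c

Reachable graph of P (4 states):
  u0 = rec X. (c.(b.0)\{a})\{a} + (b.(b.X + (X + 0)) + (0 + 0 + b.X + (0\{b,c} + 0\{c}))) has moves --b--▸ u0, --b--▸ u1, --c--▸ u2
  u1 = b.(rec X. (c.(b.0)\{a})\{a} + (b.(b.X + (X + 0)) + (0 + 0 + b.X + (0\{b,c} + 0\{c})))) + ((rec X. (c.(b.0)\{a})\{a} + (b.(b.X + (X + 0)) + (0 + 0 + b.X + (0\{b,c} + 0\{c})))) + 0) has moves --b--▸ u0, --b--▸ u1, --c--▸ u2
  u2 = (b.0)\{a}\{a} has moves --b--▸ u3
  u3 = 0\{a}\{a} has moves ·
Reachable graph of Q (4 states):
  v0 = rec X. (b.(b.0)\{a})\{a} + (b.(b.X + (X + 0)) + (0 + 0 + b.X + (0\{b,c} + 0\{c}))) has moves --b--▸ v0, --b--▸ v1, --b--▸ v2
  v1 = (b.0)\{a}\{a} has moves --b--▸ v3
  v2 = b.(rec X. (b.(b.0)\{a})\{a} + (b.(b.X + (X + 0)) + (0 + 0 + b.X + (0\{b,c} + 0\{c})))) + ((rec X. (b.(b.0)\{a})\{a} + (b.(b.X + (X + 0)) + (0 + 0 + b.X + (0\{b,c} + 0\{c})))) + 0) has moves --b--▸ v0, --b--▸ v1, --b--▸ v2
  v3 = 0\{a}\{a} has moves ·
Trace ⟨c⟩ through P, begin at {u0}:
  step 1 (c): {u2}
  — P admits the full trace.
Trace ⟨c⟩ through Q, begin at {v0}:
  step 1 (c): ∅  — Q cannot continue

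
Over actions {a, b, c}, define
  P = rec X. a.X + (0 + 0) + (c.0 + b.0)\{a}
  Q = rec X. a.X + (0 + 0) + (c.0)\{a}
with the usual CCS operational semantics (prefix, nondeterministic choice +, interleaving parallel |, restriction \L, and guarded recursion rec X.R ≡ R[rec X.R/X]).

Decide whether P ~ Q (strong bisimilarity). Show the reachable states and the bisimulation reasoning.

Reachable graph of P (2 states):
  p0 = rec X. a.X + (0 + 0) + (c.0 + b.0)\{a} :: -a-> p0, -b-> p1, -c-> p1
  p1 = 0\{a} :: stopped
Reachable graph of Q (2 states):
  q0 = rec X. a.X + (0 + 0) + (c.0)\{a} :: -a-> q0, -c-> q1
  q1 = 0\{a} :: stopped
Partition-refinement fixed point:
  B0 = {p0}
  B1 = {p1, q1}
  B2 = {q0}
p0 ∈ B0, q0 ∈ B2 → different blocks

not bisimilar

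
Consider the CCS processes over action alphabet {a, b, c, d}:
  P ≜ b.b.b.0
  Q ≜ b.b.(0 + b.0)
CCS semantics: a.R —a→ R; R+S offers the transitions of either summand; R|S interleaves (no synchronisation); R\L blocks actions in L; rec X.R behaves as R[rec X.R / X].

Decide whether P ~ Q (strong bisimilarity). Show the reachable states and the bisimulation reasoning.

P's transition system — 4 states:
  u0 = b.b.b.0 → -b-> u1
  u1 = b.b.0 → -b-> u2
  u2 = b.0 → -b-> u3
  u3 = 0 → (no moves)
Q's transition system — 4 states:
  v0 = b.b.(0 + b.0) → -b-> v1
  v1 = b.(0 + b.0) → -b-> v2
  v2 = 0 + b.0 → -b-> v3
  v3 = 0 → (no moves)
Bisimilarity quotient blocks:
  B0 = {u0, v0}
  B1 = {u1, v1}
  B2 = {u2, v2}
  B3 = {u3, v3}
u0 ∈ B0, v0 ∈ B0 → same block

bisimilar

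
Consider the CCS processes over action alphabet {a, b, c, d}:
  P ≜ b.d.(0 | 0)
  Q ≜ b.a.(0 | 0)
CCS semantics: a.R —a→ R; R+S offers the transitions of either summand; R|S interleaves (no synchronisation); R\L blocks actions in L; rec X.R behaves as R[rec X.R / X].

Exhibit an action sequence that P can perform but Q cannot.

Reachable graph of P (3 states):
  s0 = b.d.(0 | 0) ⊢ -b-> s1
  s1 = d.(0 | 0) ⊢ -d-> s2
  s2 = 0 | 0 ⊢ ·
Reachable graph of Q (3 states):
  t0 = b.a.(0 | 0) ⊢ -b-> t1
  t1 = a.(0 | 0) ⊢ -a-> t2
  t2 = 0 | 0 ⊢ ·
Run σ = ⟨bd⟩ on P: start {s0}
  after b @ step 1: {s1}
  after d @ step 2: {s2}
  P completes σ.
Run σ = ⟨bd⟩ on Q: start {t0}
  after b @ step 1: {t1}
  after d @ step 2: no successor for Q

bd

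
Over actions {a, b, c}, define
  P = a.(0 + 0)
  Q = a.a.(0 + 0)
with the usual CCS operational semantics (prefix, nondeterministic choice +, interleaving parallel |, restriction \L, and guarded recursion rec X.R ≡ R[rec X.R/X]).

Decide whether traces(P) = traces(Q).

Reachable graph of P (2 states):
  m0 = a.(0 + 0) → =a=> m1
  m1 = 0 + 0 → ∅
Reachable graph of Q (3 states):
  n0 = a.a.(0 + 0) → =a=> n1
  n1 = a.(0 + 0) → =a=> n2
  n2 = 0 + 0 → ∅
Trace ⟨aa⟩ through Q, begin at {n0}:
  step 1 (a): {n1}
  step 2 (a): {n2}
  ✓ Q
Trace ⟨aa⟩ through P, begin at {m0}:
  step 1 (a): {m1}
  step 2 (a): no successor for P

trace-distinct — witness ⟨aa⟩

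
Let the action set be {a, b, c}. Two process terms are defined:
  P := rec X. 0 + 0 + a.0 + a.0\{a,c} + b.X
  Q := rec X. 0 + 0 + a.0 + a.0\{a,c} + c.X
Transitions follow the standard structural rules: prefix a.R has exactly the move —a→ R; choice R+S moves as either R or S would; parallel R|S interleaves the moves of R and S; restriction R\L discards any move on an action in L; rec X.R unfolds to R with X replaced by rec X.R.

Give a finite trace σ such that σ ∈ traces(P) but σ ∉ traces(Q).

b

P's transition system — 3 states:
  p0 = rec X. 0 + 0 + a.0 + a.0\{a,c} + b.X ⊢ —a→ p1, —a→ p2, —b→ p0
  p1 = 0 ⊢ ·
  p2 = 0\{a,c} ⊢ ·
Q's transition system — 3 states:
  q0 = rec X. 0 + 0 + a.0 + a.0\{a,c} + c.X ⊢ —a→ q1, —a→ q2, —c→ q0
  q1 = 0 ⊢ ·
  q2 = 0\{a,c} ⊢ ·
Run σ = ⟨b⟩ on P: start {p0}
  [1] b ⇒ {p0}
  — P admits the full trace.
Run σ = ⟨b⟩ on Q: start {q0}
  [1] b ⇒ ∅ (Q stuck)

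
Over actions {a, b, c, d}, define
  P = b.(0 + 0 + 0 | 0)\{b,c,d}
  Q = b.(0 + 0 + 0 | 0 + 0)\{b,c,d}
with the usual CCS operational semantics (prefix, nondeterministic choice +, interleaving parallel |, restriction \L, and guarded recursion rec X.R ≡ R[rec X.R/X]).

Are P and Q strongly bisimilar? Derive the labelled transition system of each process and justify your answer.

LTS(P): 2 reachable states
  s0 = b.(0 + 0 + 0 | 0)\{b,c,d} ⊢ ··b··> s1
  s1 = (0 + 0 + 0 | 0)\{b,c,d} ⊢ ∅
LTS(Q): 2 reachable states
  t0 = b.(0 + 0 + 0 | 0 + 0)\{b,c,d} ⊢ ··b··> t1
  t1 = (0 + 0 + 0 | 0 + 0)\{b,c,d} ⊢ ∅
Partition-refinement fixed point:
  B0 = {s0, t0}
  B1 = {s1, t1}
s0 ∈ B0, t0 ∈ B0 → same block

YES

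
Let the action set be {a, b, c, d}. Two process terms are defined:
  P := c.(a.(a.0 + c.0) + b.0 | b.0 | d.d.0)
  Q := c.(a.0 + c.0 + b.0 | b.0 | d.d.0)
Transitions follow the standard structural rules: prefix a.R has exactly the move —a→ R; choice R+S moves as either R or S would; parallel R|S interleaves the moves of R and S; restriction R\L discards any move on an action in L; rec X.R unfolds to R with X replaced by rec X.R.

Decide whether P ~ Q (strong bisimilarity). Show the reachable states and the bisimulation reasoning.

Reachable graph of P (15 states):
  s0 = c.(a.(a.0 + c.0) + b.0 | b.0 | d.d.0) ⊢ ··c··> s1
  s1 = a.(a.0 + c.0) + b.0 | b.0 | d.d.0 ⊢ ··a··> s2, ··b··> s3, ··b··> s4, ··d··> s5
  s2 = a.0 + c.0 ⊢ ··a··> s6, ··c··> s6
  s3 = 0 | b.0 | d.d.0 ⊢ ··b··> s7, ··d··> s8
  s4 = b.0 | 0 | d.d.0 ⊢ ··b··> s7, ··d··> s9
  s5 = b.0 | b.0 | d.0 ⊢ ··b··> s8, ··b··> s9, ··d··> s10
  s6 = 0 ⊢ ·
  s7 = 0 | 0 | d.d.0 ⊢ ··d··> s11
  s8 = 0 | b.0 | d.0 ⊢ ··b··> s11, ··d··> s12
  s9 = b.0 | 0 | d.0 ⊢ ··b··> s11, ··d··> s13
  s10 = b.0 | b.0 | 0 ⊢ ··b··> s12, ··b··> s13
  s11 = 0 | 0 | d.0 ⊢ ··d··> s14
  s12 = 0 | b.0 | 0 ⊢ ··b··> s14
  s13 = b.0 | 0 | 0 ⊢ ··b··> s14
  s14 = 0 | 0 | 0 ⊢ ·
Reachable graph of Q (14 states):
  t0 = c.(a.0 + c.0 + b.0 | b.0 | d.d.0) ⊢ ··c··> t1
  t1 = a.0 + c.0 + b.0 | b.0 | d.d.0 ⊢ ··a··> t2, ··b··> t3, ··b··> t4, ··c··> t2, ··d··> t5
  t2 = 0 ⊢ ·
  t3 = 0 | b.0 | d.d.0 ⊢ ··b··> t6, ··d··> t7
  t4 = b.0 | 0 | d.d.0 ⊢ ··b··> t6, ··d··> t8
  t5 = b.0 | b.0 | d.0 ⊢ ··b··> t7, ··b··> t8, ··d··> t9
  t6 = 0 | 0 | d.d.0 ⊢ ··d··> t10
  t7 = 0 | b.0 | d.0 ⊢ ··b··> t10, ··d··> t11
  t8 = b.0 | 0 | d.0 ⊢ ··b··> t10, ··d··> t12
  t9 = b.0 | b.0 | 0 ⊢ ··b··> t11, ··b··> t12
  t10 = 0 | 0 | d.0 ⊢ ··d··> t13
  t11 = 0 | b.0 | 0 ⊢ ··b··> t13
  t12 = b.0 | 0 | 0 ⊢ ··b··> t13
  t13 = 0 | 0 | 0 ⊢ ·
Partition-refinement fixed point:
  B0 = {s0}
  B1 = {s1}
  B2 = {s3, s4, t3, t4}
  B3 = {s8, s9, t7, t8}
  B4 = {s11, t10}
  B5 = {s14, s6, t13, t2}
  B6 = {s12, s13, t11, t12}
  B7 = {s7, t6}
  B8 = {s2}
  B9 = {s5, t5}
  B10 = {s10, t9}
  B11 = {t0}
  B12 = {t1}
s0 ∈ B0, t0 ∈ B11 → different blocks

not bisimilar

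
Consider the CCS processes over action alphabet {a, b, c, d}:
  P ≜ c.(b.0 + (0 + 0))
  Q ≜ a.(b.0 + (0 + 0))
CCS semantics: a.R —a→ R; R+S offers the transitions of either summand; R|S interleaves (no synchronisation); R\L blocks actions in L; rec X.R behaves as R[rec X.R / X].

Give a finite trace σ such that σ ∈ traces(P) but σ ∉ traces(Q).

P's transition system — 3 states:
  p0 = c.(b.0 + (0 + 0)) ⊢ -c-> p1
  p1 = b.0 + (0 + 0) ⊢ -b-> p2
  p2 = 0 ⊢ deadlocked
Q's transition system — 3 states:
  q0 = a.(b.0 + (0 + 0)) ⊢ -a-> q1
  q1 = b.0 + (0 + 0) ⊢ -b-> q2
  q2 = 0 ⊢ deadlocked
Executing c from P (initial set {p0}):
  step 1 (c): {p1}
  P completes σ.
Executing c from Q (initial set {q0}):
  step 1 (c): ∅  — Q cannot continue

c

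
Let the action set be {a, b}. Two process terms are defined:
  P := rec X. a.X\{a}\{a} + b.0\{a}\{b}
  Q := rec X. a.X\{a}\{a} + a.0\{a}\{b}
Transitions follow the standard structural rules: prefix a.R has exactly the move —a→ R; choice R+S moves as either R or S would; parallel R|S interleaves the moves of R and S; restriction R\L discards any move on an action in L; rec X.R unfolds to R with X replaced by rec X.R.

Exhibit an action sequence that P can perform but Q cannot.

Reachable graph of P (4 states):
  m0 = rec X. a.X\{a}\{a} + b.0\{a}\{b} | --a--▸ m1, --b--▸ m2
  m1 = (rec X. a.X\{a}\{a} + b.0\{a}\{b})\{a}\{a} | --b--▸ m3
  m2 = 0\{a}\{b} | ∅
  m3 = 0\{a}\{b}\{a}\{a} | ∅
Reachable graph of Q (3 states):
  n0 = rec X. a.X\{a}\{a} + a.0\{a}\{b} | --a--▸ n1, --a--▸ n2
  n1 = (rec X. a.X\{a}\{a} + a.0\{a}\{b})\{a}\{a} | ∅
  n2 = 0\{a}\{b} | ∅
Executing b from P (initial set {m0}):
  [1] b ⇒ {m2}
  ✓ P
Executing b from Q (initial set {n0}):
  [1] b ⇒ no successor for Q

b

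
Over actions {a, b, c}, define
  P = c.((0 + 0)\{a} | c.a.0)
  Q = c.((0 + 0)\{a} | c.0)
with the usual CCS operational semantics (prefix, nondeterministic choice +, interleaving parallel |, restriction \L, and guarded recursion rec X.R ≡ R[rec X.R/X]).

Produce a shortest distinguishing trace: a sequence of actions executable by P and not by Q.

P's transition system — 4 states:
  s0 = c.((0 + 0)\{a} | c.a.0) ⊢ --c--▸ s1
  s1 = (0 + 0)\{a} | c.a.0 ⊢ --c--▸ s2
  s2 = (0 + 0)\{a} | a.0 ⊢ --a--▸ s3
  s3 = (0 + 0)\{a} | 0 ⊢ deadlocked
Q's transition system — 3 states:
  t0 = c.((0 + 0)\{a} | c.0) ⊢ --c--▸ t1
  t1 = (0 + 0)\{a} | c.0 ⊢ --c--▸ t2
  t2 = (0 + 0)\{a} | 0 ⊢ deadlocked
Run σ = ⟨cca⟩ on P: start {s0}
  after c @ step 1: {s1}
  after c @ step 2: {s2}
  after a @ step 3: {s3}
  — P admits the full trace.
Run σ = ⟨cca⟩ on Q: start {t0}
  after c @ step 1: {t1}
  after c @ step 2: {t2}
  after a @ step 3: ∅ (Q stuck)

cca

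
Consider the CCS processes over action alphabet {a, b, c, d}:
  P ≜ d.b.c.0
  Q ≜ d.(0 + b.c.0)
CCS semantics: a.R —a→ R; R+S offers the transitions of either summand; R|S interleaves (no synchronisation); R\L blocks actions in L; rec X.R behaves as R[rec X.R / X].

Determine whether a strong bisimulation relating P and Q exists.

LTS(P): 4 reachable states
  m0 = d.b.c.0 | ··d··> m1
  m1 = b.c.0 | ··b··> m2
  m2 = c.0 | ··c··> m3
  m3 = 0 | (no moves)
LTS(Q): 4 reachable states
  n0 = d.(0 + b.c.0) | ··d··> n1
  n1 = 0 + b.c.0 | ··b··> n2
  n2 = c.0 | ··c··> n3
  n3 = 0 | (no moves)
Partition-refinement fixed point:
  B0 = {m0, n0}
  B1 = {m1, n1}
  B2 = {m2, n2}
  B3 = {m3, n3}
m0 ∈ B0, n0 ∈ B0 → same block

P ~ Q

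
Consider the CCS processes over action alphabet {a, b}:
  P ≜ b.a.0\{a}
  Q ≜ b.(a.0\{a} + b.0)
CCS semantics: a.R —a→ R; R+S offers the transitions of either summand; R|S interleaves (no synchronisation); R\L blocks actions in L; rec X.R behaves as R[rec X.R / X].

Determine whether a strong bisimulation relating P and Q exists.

NO

Reachable graph of P (3 states):
  p0 = b.a.0\{a} :: -b-> p1
  p1 = a.0\{a} :: -a-> p2
  p2 = 0\{a} :: deadlocked
Reachable graph of Q (4 states):
  q0 = b.(a.0\{a} + b.0) :: -b-> q1
  q1 = a.0\{a} + b.0 :: -a-> q2, -b-> q3
  q2 = 0\{a} :: deadlocked
  q3 = 0 :: deadlocked
Bisimilarity quotient blocks:
  B0 = {p0}
  B1 = {p1}
  B2 = {p2, q2, q3}
  B3 = {q0}
  B4 = {q1}
p0 ∈ B0, q0 ∈ B3 → different blocks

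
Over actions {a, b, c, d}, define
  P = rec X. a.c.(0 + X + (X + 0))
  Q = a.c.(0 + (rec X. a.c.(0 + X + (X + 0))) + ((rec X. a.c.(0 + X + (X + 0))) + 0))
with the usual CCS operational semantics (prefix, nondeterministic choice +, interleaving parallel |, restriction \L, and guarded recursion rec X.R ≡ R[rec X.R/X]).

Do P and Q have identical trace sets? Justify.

YES

Reachable graph of P (3 states):
  u0 = rec X. a.c.(0 + X + (X + 0)) has moves —a→ u1
  u1 = c.(0 + (rec X. a.c.(0 + X + (X + 0))) + ((rec X. a.c.(0 + X + (X + 0))) + 0)) has moves —c→ u2
  u2 = 0 + (rec X. a.c.(0 + X + (X + 0))) + ((rec X. a.c.(0 + X + (X + 0))) + 0) has moves —a→ u1
Reachable graph of Q (3 states):
  v0 = a.c.(0 + (rec X. a.c.(0 + X + (X + 0))) + ((rec X. a.c.(0 + X + (X + 0))) + 0)) has moves —a→ v1
  v1 = c.(0 + (rec X. a.c.(0 + X + (X + 0))) + ((rec X. a.c.(0 + X + (X + 0))) + 0)) has moves —c→ v2
  v2 = 0 + (rec X. a.c.(0 + X + (X + 0))) + ((rec X. a.c.(0 + X + (X + 0))) + 0) has moves —a→ v1
Coarsest stable partition (strong bisimilarity classes):
  B0 = {u0, u2, v0, v2}
  B1 = {u1, v1}
u0 ∈ B0, v0 ∈ B0 → same block
Bisimilar ⇒ trace-equivalent.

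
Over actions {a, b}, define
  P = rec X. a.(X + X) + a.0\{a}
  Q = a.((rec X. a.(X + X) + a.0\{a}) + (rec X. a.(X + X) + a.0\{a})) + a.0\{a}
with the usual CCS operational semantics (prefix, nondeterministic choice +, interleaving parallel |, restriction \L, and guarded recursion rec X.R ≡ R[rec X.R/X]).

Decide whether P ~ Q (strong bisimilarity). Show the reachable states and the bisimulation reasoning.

YES

Reachable graph of P (3 states):
  p0 = rec X. a.(X + X) + a.0\{a} → -a-> p1, -a-> p2
  p1 = (rec X. a.(X + X) + a.0\{a}) + (rec X. a.(X + X) + a.0\{a}) → -a-> p1, -a-> p2
  p2 = 0\{a} → ·
Reachable graph of Q (3 states):
  q0 = a.((rec X. a.(X + X) + a.0\{a}) + (rec X. a.(X + X) + a.0\{a})) + a.0\{a} → -a-> q1, -a-> q2
  q1 = (rec X. a.(X + X) + a.0\{a}) + (rec X. a.(X + X) + a.0\{a}) → -a-> q1, -a-> q2
  q2 = 0\{a} → ·
Coarsest stable partition (strong bisimilarity classes):
  B0 = {p0, p1, q0, q1}
  B1 = {p2, q2}
p0 ∈ B0, q0 ∈ B0 → same block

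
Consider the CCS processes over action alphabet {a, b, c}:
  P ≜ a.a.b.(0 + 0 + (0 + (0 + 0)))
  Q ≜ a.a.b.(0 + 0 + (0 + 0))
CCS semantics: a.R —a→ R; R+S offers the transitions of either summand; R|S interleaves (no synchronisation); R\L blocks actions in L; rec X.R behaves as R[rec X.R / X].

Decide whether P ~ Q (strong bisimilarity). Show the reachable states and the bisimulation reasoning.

Reachable graph of P (4 states):
  p0 = a.a.b.(0 + 0 + (0 + (0 + 0))) has moves -a-> p1
  p1 = a.b.(0 + 0 + (0 + (0 + 0))) has moves -a-> p2
  p2 = b.(0 + 0 + (0 + (0 + 0))) has moves -b-> p3
  p3 = 0 + 0 + (0 + (0 + 0)) has moves ·
Reachable graph of Q (4 states):
  q0 = a.a.b.(0 + 0 + (0 + 0)) has moves -a-> q1
  q1 = a.b.(0 + 0 + (0 + 0)) has moves -a-> q2
  q2 = b.(0 + 0 + (0 + 0)) has moves -b-> q3
  q3 = 0 + 0 + (0 + 0) has moves ·
Bisimilarity quotient blocks:
  B0 = {p0, q0}
  B1 = {p1, q1}
  B2 = {p2, q2}
  B3 = {p3, q3}
p0 ∈ B0, q0 ∈ B0 → same block

P ~ Q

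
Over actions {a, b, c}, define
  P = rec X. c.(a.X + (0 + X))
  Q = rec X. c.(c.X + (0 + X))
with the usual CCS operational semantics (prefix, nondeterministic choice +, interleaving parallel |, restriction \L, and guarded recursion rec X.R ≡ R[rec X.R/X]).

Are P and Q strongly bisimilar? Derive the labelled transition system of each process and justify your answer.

LTS(P): 2 reachable states
  m0 = rec X. c.(a.X + (0 + X)) has moves —c→ m1
  m1 = a.(rec X. c.(a.X + (0 + X))) + (0 + (rec X. c.(a.X + (0 + X)))) has moves —a→ m0, —c→ m1
LTS(Q): 2 reachable states
  n0 = rec X. c.(c.X + (0 + X)) has moves —c→ n1
  n1 = c.(rec X. c.(c.X + (0 + X))) + (0 + (rec X. c.(c.X + (0 + X)))) has moves —c→ n0, —c→ n1
Coarsest stable partition (strong bisimilarity classes):
  B0 = {m0}
  B1 = {m1}
  B2 = {n0, n1}
m0 ∈ B0, n0 ∈ B2 → different blocks

not bisimilar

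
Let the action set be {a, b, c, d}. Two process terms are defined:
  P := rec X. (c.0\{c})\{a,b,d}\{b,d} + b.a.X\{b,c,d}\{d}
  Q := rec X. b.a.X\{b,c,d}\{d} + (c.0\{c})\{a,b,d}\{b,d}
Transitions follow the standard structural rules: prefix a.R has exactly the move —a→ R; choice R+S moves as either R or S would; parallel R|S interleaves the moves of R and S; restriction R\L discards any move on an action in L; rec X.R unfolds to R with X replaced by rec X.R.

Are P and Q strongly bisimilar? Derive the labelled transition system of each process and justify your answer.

P ~ Q

Reachable graph of P (4 states):
  m0 = rec X. (c.0\{c})\{a,b,d}\{b,d} + b.a.X\{b,c,d}\{d} ⊢ =b=> m1, =c=> m2
  m1 = a.(rec X. (c.0\{c})\{a,b,d}\{b,d} + b.a.X\{b,c,d}\{d})\{b,c,d}\{d} ⊢ =a=> m3
  m2 = 0\{c}\{a,b,d}\{b,d} ⊢ ·
  m3 = (rec X. (c.0\{c})\{a,b,d}\{b,d} + b.a.X\{b,c,d}\{d})\{b,c,d}\{d} ⊢ ·
Reachable graph of Q (4 states):
  n0 = rec X. b.a.X\{b,c,d}\{d} + (c.0\{c})\{a,b,d}\{b,d} ⊢ =b=> n1, =c=> n2
  n1 = a.(rec X. b.a.X\{b,c,d}\{d} + (c.0\{c})\{a,b,d}\{b,d})\{b,c,d}\{d} ⊢ =a=> n3
  n2 = 0\{c}\{a,b,d}\{b,d} ⊢ ·
  n3 = (rec X. b.a.X\{b,c,d}\{d} + (c.0\{c})\{a,b,d}\{b,d})\{b,c,d}\{d} ⊢ ·
Bisimilarity quotient blocks:
  B0 = {m0, n0}
  B1 = {m2, m3, n2, n3}
  B2 = {m1, n1}
m0 ∈ B0, n0 ∈ B0 → same block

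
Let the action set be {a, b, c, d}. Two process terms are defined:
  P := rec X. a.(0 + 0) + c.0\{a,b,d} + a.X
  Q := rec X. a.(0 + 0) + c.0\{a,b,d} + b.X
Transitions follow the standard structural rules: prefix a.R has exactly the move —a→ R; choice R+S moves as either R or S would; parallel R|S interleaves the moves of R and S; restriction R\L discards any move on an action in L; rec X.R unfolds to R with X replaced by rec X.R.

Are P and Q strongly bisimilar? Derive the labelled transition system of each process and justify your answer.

Reachable graph of P (3 states):
  m0 = rec X. a.(0 + 0) + c.0\{a,b,d} + a.X → ··a··> m0, ··a··> m1, ··c··> m2
  m1 = 0 + 0 → deadlocked
  m2 = 0\{a,b,d} → deadlocked
Reachable graph of Q (3 states):
  n0 = rec X. a.(0 + 0) + c.0\{a,b,d} + b.X → ··a··> n1, ··b··> n0, ··c··> n2
  n1 = 0 + 0 → deadlocked
  n2 = 0\{a,b,d} → deadlocked
Bisimilarity quotient blocks:
  B0 = {m0}
  B1 = {m1, m2, n1, n2}
  B2 = {n0}
m0 ∈ B0, n0 ∈ B2 → different blocks

not bisimilar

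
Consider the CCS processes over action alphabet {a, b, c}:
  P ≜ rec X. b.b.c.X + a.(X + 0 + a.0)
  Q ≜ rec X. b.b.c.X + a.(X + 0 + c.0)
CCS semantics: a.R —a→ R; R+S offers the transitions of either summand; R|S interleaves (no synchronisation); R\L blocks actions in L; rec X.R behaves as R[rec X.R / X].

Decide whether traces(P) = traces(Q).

Reachable graph of P (5 states):
  s0 = rec X. b.b.c.X + a.(X + 0 + a.0) ⊢ =a=> s1, =b=> s2
  s1 = (rec X. b.b.c.X + a.(X + 0 + a.0)) + 0 + a.0 ⊢ =a=> s1, =a=> s3, =b=> s2
  s2 = b.c.(rec X. b.b.c.X + a.(X + 0 + a.0)) ⊢ =b=> s4
  s3 = 0 ⊢ deadlocked
  s4 = c.(rec X. b.b.c.X + a.(X + 0 + a.0)) ⊢ =c=> s0
Reachable graph of Q (5 states):
  t0 = rec X. b.b.c.X + a.(X + 0 + c.0) ⊢ =a=> t1, =b=> t2
  t1 = (rec X. b.b.c.X + a.(X + 0 + c.0)) + 0 + c.0 ⊢ =a=> t1, =b=> t2, =c=> t3
  t2 = b.c.(rec X. b.b.c.X + a.(X + 0 + c.0)) ⊢ =b=> t4
  t3 = 0 ⊢ deadlocked
  t4 = c.(rec X. b.b.c.X + a.(X + 0 + c.0)) ⊢ =c=> t0
Trace ⟨ac⟩ through Q, begin at {t0}:
  after a @ step 1: {t1}
  after c @ step 2: {t3}
  — Q admits the full trace.
Trace ⟨ac⟩ through P, begin at {s0}:
  after a @ step 1: {s1}
  after c @ step 2: no successor for P

trace-distinct — witness ⟨ac⟩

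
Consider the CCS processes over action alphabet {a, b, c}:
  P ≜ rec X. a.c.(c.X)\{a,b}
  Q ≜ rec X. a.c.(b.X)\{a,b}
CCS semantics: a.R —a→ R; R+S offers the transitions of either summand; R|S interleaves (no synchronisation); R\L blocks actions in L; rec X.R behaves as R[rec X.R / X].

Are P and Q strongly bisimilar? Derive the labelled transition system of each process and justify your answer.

not bisimilar

P's transition system — 4 states:
  s0 = rec X. a.c.(c.X)\{a,b} → --a--▸ s1
  s1 = c.(c.(rec X. a.c.(c.X)\{a,b}))\{a,b} → --c--▸ s2
  s2 = (c.(rec X. a.c.(c.X)\{a,b}))\{a,b} → --c--▸ s3
  s3 = (rec X. a.c.(c.X)\{a,b})\{a,b} → stopped
Q's transition system — 3 states:
  t0 = rec X. a.c.(b.X)\{a,b} → --a--▸ t1
  t1 = c.(b.(rec X. a.c.(b.X)\{a,b}))\{a,b} → --c--▸ t2
  t2 = (b.(rec X. a.c.(b.X)\{a,b}))\{a,b} → stopped
Coarsest stable partition (strong bisimilarity classes):
  B0 = {s0}
  B1 = {s1}
  B2 = {s2, t1}
  B3 = {s3, t2}
  B4 = {t0}
s0 ∈ B0, t0 ∈ B4 → different blocks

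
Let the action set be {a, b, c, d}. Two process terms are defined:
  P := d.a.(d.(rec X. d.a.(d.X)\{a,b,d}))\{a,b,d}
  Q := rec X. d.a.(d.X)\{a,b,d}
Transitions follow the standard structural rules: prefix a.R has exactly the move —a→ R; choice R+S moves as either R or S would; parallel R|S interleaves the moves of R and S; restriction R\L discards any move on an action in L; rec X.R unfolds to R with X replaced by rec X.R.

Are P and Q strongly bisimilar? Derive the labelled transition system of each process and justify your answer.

bisimilar

P's transition system — 3 states:
  p0 = d.a.(d.(rec X. d.a.(d.X)\{a,b,d}))\{a,b,d} → —d→ p1
  p1 = a.(d.(rec X. d.a.(d.X)\{a,b,d}))\{a,b,d} → —a→ p2
  p2 = (d.(rec X. d.a.(d.X)\{a,b,d}))\{a,b,d} → deadlocked
Q's transition system — 3 states:
  q0 = rec X. d.a.(d.X)\{a,b,d} → —d→ q1
  q1 = a.(d.(rec X. d.a.(d.X)\{a,b,d}))\{a,b,d} → —a→ q2
  q2 = (d.(rec X. d.a.(d.X)\{a,b,d}))\{a,b,d} → deadlocked
Coarsest stable partition (strong bisimilarity classes):
  B0 = {p0, q0}
  B1 = {p1, q1}
  B2 = {p2, q2}
p0 ∈ B0, q0 ∈ B0 → same block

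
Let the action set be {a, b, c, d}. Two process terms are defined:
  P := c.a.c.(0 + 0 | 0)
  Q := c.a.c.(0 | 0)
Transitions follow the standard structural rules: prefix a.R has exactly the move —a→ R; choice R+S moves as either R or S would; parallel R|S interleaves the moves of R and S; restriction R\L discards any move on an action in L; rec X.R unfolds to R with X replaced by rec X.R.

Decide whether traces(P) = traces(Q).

traces(P) = traces(Q)

Reachable graph of P (4 states):
  m0 = c.a.c.(0 + 0 | 0) → -c-> m1
  m1 = a.c.(0 + 0 | 0) → -a-> m2
  m2 = c.(0 + 0 | 0) → -c-> m3
  m3 = 0 + 0 | 0 → (no moves)
Reachable graph of Q (4 states):
  n0 = c.a.c.(0 | 0) → -c-> n1
  n1 = a.c.(0 | 0) → -a-> n2
  n2 = c.(0 | 0) → -c-> n3
  n3 = 0 | 0 → (no moves)
Coarsest stable partition (strong bisimilarity classes):
  B0 = {m0, n0}
  B1 = {m1, n1}
  B2 = {m2, n2}
  B3 = {m3, n3}
m0 ∈ B0, n0 ∈ B0 → same block
Bisimilar ⇒ trace-equivalent.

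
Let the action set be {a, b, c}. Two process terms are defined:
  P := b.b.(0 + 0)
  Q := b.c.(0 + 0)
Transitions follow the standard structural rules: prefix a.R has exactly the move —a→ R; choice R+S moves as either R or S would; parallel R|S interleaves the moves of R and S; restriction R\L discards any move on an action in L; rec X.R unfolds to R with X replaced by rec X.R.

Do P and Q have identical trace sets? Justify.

NO — witness ⟨bb⟩

Reachable graph of P (3 states):
  m0 = b.b.(0 + 0) :: =b=> m1
  m1 = b.(0 + 0) :: =b=> m2
  m2 = 0 + 0 :: deadlocked
Reachable graph of Q (3 states):
  n0 = b.c.(0 + 0) :: =b=> n1
  n1 = c.(0 + 0) :: =c=> n2
  n2 = 0 + 0 :: deadlocked
Run σ = ⟨bb⟩ on P: start {m0}
  step 1 (b): {m1}
  step 2 (b): {m2}
  ✓ P
Run σ = ⟨bb⟩ on Q: start {n0}
  step 1 (b): {n1}
  step 2 (b): ∅  — Q cannot continue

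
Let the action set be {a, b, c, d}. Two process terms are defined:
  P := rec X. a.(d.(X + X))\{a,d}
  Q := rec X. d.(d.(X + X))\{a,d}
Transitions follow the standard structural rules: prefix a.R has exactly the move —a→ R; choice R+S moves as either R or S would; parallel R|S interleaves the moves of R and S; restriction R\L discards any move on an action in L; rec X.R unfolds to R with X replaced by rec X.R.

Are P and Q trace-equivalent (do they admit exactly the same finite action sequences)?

LTS(P): 2 reachable states
  s0 = rec X. a.(d.(X + X))\{a,d} ⊢ =a=> s1
  s1 = (d.((rec X. a.(d.(X + X))\{a,d}) + (rec X. a.(d.(X + X))\{a,d})))\{a,d} ⊢ (no moves)
LTS(Q): 2 reachable states
  t0 = rec X. d.(d.(X + X))\{a,d} ⊢ =d=> t1
  t1 = (d.((rec X. d.(d.(X + X))\{a,d}) + (rec X. d.(d.(X + X))\{a,d})))\{a,d} ⊢ (no moves)
Run σ = ⟨a⟩ on P: start {s0}
  after a @ step 1: {s1}
  P completes σ.
Run σ = ⟨a⟩ on Q: start {t0}
  after a @ step 1: ∅ (Q stuck)

traces(P) ≠ traces(Q) — witness ⟨a⟩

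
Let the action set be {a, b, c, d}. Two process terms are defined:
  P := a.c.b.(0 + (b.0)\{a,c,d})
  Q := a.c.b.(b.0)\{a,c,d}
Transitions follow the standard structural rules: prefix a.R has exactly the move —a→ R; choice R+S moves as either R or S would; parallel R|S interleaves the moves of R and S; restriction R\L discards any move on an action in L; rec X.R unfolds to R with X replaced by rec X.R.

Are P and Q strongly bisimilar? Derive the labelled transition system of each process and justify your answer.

LTS(P): 5 reachable states
  u0 = a.c.b.(0 + (b.0)\{a,c,d}) :: ··a··> u1
  u1 = c.b.(0 + (b.0)\{a,c,d}) :: ··c··> u2
  u2 = b.(0 + (b.0)\{a,c,d}) :: ··b··> u3
  u3 = 0 + (b.0)\{a,c,d} :: ··b··> u4
  u4 = 0\{a,c,d} :: deadlocked
LTS(Q): 5 reachable states
  v0 = a.c.b.(b.0)\{a,c,d} :: ··a··> v1
  v1 = c.b.(b.0)\{a,c,d} :: ··c··> v2
  v2 = b.(b.0)\{a,c,d} :: ··b··> v3
  v3 = (b.0)\{a,c,d} :: ··b··> v4
  v4 = 0\{a,c,d} :: deadlocked
Partition-refinement fixed point:
  B0 = {u0, v0}
  B1 = {u1, v1}
  B2 = {u2, v2}
  B3 = {u3, v3}
  B4 = {u4, v4}
u0 ∈ B0, v0 ∈ B0 → same block

bisimilar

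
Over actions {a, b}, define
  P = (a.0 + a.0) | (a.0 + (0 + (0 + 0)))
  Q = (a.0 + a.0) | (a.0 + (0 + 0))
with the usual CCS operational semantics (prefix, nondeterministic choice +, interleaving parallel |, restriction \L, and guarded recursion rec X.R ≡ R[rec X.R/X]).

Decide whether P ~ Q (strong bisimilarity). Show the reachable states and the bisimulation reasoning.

P ~ Q

Reachable graph of P (4 states):
  p0 = (a.0 + a.0) | (a.0 + (0 + (0 + 0))) | -a-> p1, -a-> p2
  p1 = (a.0 + a.0) | 0 | -a-> p3
  p2 = 0 | (a.0 + (0 + (0 + 0))) | -a-> p3
  p3 = 0 | 0 | ·
Reachable graph of Q (4 states):
  q0 = (a.0 + a.0) | (a.0 + (0 + 0)) | -a-> q1, -a-> q2
  q1 = (a.0 + a.0) | 0 | -a-> q3
  q2 = 0 | (a.0 + (0 + 0)) | -a-> q3
  q3 = 0 | 0 | ·
Partition-refinement fixed point:
  B0 = {p0, q0}
  B1 = {p1, p2, q1, q2}
  B2 = {p3, q3}
p0 ∈ B0, q0 ∈ B0 → same block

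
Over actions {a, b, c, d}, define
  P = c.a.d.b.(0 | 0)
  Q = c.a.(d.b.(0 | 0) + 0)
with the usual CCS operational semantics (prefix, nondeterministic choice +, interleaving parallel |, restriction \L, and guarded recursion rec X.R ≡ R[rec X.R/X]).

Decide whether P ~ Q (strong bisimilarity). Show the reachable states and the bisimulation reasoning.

P ~ Q

LTS(P): 5 reachable states
  m0 = c.a.d.b.(0 | 0) :: -c-> m1
  m1 = a.d.b.(0 | 0) :: -a-> m2
  m2 = d.b.(0 | 0) :: -d-> m3
  m3 = b.(0 | 0) :: -b-> m4
  m4 = 0 | 0 :: ·
LTS(Q): 5 reachable states
  n0 = c.a.(d.b.(0 | 0) + 0) :: -c-> n1
  n1 = a.(d.b.(0 | 0) + 0) :: -a-> n2
  n2 = d.b.(0 | 0) + 0 :: -d-> n3
  n3 = b.(0 | 0) :: -b-> n4
  n4 = 0 | 0 :: ·
Coarsest stable partition (strong bisimilarity classes):
  B0 = {m0, n0}
  B1 = {m1, n1}
  B2 = {m2, n2}
  B3 = {m3, n3}
  B4 = {m4, n4}
m0 ∈ B0, n0 ∈ B0 → same block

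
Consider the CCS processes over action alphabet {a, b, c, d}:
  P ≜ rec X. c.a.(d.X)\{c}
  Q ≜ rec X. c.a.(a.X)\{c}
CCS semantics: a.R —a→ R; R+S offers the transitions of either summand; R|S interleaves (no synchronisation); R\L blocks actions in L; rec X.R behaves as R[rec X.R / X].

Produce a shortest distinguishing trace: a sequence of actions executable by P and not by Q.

cad

Reachable graph of P (4 states):
  p0 = rec X. c.a.(d.X)\{c} | —c→ p1
  p1 = a.(d.(rec X. c.a.(d.X)\{c}))\{c} | —a→ p2
  p2 = (d.(rec X. c.a.(d.X)\{c}))\{c} | —d→ p3
  p3 = (rec X. c.a.(d.X)\{c})\{c} | deadlocked
Reachable graph of Q (4 states):
  q0 = rec X. c.a.(a.X)\{c} | —c→ q1
  q1 = a.(a.(rec X. c.a.(a.X)\{c}))\{c} | —a→ q2
  q2 = (a.(rec X. c.a.(a.X)\{c}))\{c} | —a→ q3
  q3 = (rec X. c.a.(a.X)\{c})\{c} | deadlocked
Run σ = ⟨cad⟩ on P: start {p0}
  [1] c ⇒ {p1}
  [2] a ⇒ {p2}
  [3] d ⇒ {p3}
  ✓ P
Run σ = ⟨cad⟩ on Q: start {q0}
  [1] c ⇒ {q1}
  [2] a ⇒ {q2}
  [3] d ⇒ ∅ (Q stuck)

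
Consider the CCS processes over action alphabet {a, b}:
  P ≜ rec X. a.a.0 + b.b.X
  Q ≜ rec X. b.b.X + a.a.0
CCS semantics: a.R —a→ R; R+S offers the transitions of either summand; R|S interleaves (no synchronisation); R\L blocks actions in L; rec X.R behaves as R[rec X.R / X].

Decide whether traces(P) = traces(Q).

P's transition system — 4 states:
  p0 = rec X. a.a.0 + b.b.X | ··a··> p1, ··b··> p2
  p1 = a.0 | ··a··> p3
  p2 = b.(rec X. a.a.0 + b.b.X) | ··b··> p0
  p3 = 0 | ∅
Q's transition system — 4 states:
  q0 = rec X. b.b.X + a.a.0 | ··a··> q1, ··b··> q2
  q1 = a.0 | ··a··> q3
  q2 = b.(rec X. b.b.X + a.a.0) | ··b··> q0
  q3 = 0 | ∅
Partition-refinement fixed point:
  B0 = {p0, q0}
  B1 = {p2, q2}
  B2 = {p1, q1}
  B3 = {p3, q3}
p0 ∈ B0, q0 ∈ B0 → same block
Bisimilar ⇒ trace-equivalent.

traces(P) = traces(Q)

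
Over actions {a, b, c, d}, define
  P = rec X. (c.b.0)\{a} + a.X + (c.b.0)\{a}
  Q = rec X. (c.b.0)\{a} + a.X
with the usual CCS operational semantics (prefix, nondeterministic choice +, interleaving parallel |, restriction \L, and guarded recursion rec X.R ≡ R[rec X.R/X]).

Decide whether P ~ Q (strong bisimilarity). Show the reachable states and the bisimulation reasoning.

LTS(P): 3 reachable states
  s0 = rec X. (c.b.0)\{a} + a.X + (c.b.0)\{a} has moves -a-> s0, -c-> s1
  s1 = (b.0)\{a} has moves -b-> s2
  s2 = 0\{a} has moves ∅
LTS(Q): 3 reachable states
  t0 = rec X. (c.b.0)\{a} + a.X has moves -a-> t0, -c-> t1
  t1 = (b.0)\{a} has moves -b-> t2
  t2 = 0\{a} has moves ∅
Bisimilarity quotient blocks:
  B0 = {s0, t0}
  B1 = {s1, t1}
  B2 = {s2, t2}
s0 ∈ B0, t0 ∈ B0 → same block

YES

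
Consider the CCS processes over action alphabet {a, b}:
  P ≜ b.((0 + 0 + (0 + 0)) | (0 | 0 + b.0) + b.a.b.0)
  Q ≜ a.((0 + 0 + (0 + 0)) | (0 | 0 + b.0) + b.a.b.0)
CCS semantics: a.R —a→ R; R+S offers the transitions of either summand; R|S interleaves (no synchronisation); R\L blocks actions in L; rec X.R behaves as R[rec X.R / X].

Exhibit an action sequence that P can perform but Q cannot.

b

Reachable graph of P (6 states):
  p0 = b.((0 + 0 + (0 + 0)) | (0 | 0 + b.0) + b.a.b.0) :: —b→ p1
  p1 = (0 + 0 + (0 + 0)) | (0 | 0 + b.0) + b.a.b.0 :: —b→ p2, —b→ p3
  p2 = (0 + 0 + (0 + 0)) | 0 :: ·
  p3 = a.b.0 :: —a→ p4
  p4 = b.0 :: —b→ p5
  p5 = 0 :: ·
Reachable graph of Q (6 states):
  q0 = a.((0 + 0 + (0 + 0)) | (0 | 0 + b.0) + b.a.b.0) :: —a→ q1
  q1 = (0 + 0 + (0 + 0)) | (0 | 0 + b.0) + b.a.b.0 :: —b→ q2, —b→ q3
  q2 = (0 + 0 + (0 + 0)) | 0 :: ·
  q3 = a.b.0 :: —a→ q4
  q4 = b.0 :: —b→ q5
  q5 = 0 :: ·
Executing b from P (initial set {p0}):
  [1] b ⇒ {p1}
  ✓ P
Executing b from Q (initial set {q0}):
  [1] b ⇒ ∅  — Q cannot continue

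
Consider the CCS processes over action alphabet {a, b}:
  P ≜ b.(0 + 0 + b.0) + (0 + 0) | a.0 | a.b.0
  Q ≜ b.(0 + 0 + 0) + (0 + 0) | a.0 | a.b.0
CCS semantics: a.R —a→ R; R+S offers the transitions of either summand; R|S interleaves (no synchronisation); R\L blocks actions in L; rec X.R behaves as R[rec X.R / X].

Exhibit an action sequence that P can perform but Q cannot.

LTS(P): 8 reachable states
  s0 = b.(0 + 0 + b.0) + (0 + 0) | a.0 | a.b.0 → ··a··> s1, ··a··> s2, ··b··> s3
  s1 = (0 + 0) | 0 | a.b.0 → ··a··> s4
  s2 = (0 + 0) | a.0 | b.0 → ··a··> s4, ··b··> s5
  s3 = 0 + 0 + b.0 → ··b··> s6
  s4 = (0 + 0) | 0 | b.0 → ··b··> s7
  s5 = (0 + 0) | a.0 | 0 → ··a··> s7
  s6 = 0 → ∅
  s7 = (0 + 0) | 0 | 0 → ∅
LTS(Q): 7 reachable states
  t0 = b.(0 + 0 + 0) + (0 + 0) | a.0 | a.b.0 → ··a··> t1, ··a··> t2, ··b··> t3
  t1 = (0 + 0) | 0 | a.b.0 → ··a··> t4
  t2 = (0 + 0) | a.0 | b.0 → ··a··> t4, ··b··> t5
  t3 = 0 + 0 + 0 → ∅
  t4 = (0 + 0) | 0 | b.0 → ··b··> t6
  t5 = (0 + 0) | a.0 | 0 → ··a··> t6
  t6 = (0 + 0) | 0 | 0 → ∅
Executing bb from P (initial set {s0}):
  after b @ step 1: {s3}
  after b @ step 2: {s6}
  ✓ P
Executing bb from Q (initial set {t0}):
  after b @ step 1: {t3}
  after b @ step 2: ∅ (Q stuck)

bb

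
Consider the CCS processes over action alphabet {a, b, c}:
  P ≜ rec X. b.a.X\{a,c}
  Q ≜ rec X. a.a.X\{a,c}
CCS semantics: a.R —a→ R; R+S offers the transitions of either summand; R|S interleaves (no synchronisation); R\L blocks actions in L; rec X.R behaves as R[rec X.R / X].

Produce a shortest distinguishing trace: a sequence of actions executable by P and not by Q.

b

Reachable graph of P (4 states):
  m0 = rec X. b.a.X\{a,c} ⊢ --b--▸ m1
  m1 = a.(rec X. b.a.X\{a,c})\{a,c} ⊢ --a--▸ m2
  m2 = (rec X. b.a.X\{a,c})\{a,c} ⊢ --b--▸ m3
  m3 = (a.(rec X. b.a.X\{a,c})\{a,c})\{a,c} ⊢ ·
Reachable graph of Q (3 states):
  n0 = rec X. a.a.X\{a,c} ⊢ --a--▸ n1
  n1 = a.(rec X. a.a.X\{a,c})\{a,c} ⊢ --a--▸ n2
  n2 = (rec X. a.a.X\{a,c})\{a,c} ⊢ ·
Run σ = ⟨b⟩ on P: start {m0}
  [1] b ⇒ {m1}
  P completes σ.
Run σ = ⟨b⟩ on Q: start {n0}
  [1] b ⇒ no successor for Q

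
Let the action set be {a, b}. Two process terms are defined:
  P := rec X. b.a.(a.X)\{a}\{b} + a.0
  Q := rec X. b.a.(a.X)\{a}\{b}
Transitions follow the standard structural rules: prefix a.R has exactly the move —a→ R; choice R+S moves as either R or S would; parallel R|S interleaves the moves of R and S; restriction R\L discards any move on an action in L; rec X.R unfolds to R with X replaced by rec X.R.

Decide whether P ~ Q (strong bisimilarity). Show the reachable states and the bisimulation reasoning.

P's transition system — 4 states:
  u0 = rec X. b.a.(a.X)\{a}\{b} + a.0 has moves --a--▸ u1, --b--▸ u2
  u1 = 0 has moves ∅
  u2 = a.(a.(rec X. b.a.(a.X)\{a}\{b} + a.0))\{a}\{b} has moves --a--▸ u3
  u3 = (a.(rec X. b.a.(a.X)\{a}\{b} + a.0))\{a}\{b} has moves ∅
Q's transition system — 3 states:
  v0 = rec X. b.a.(a.X)\{a}\{b} has moves --b--▸ v1
  v1 = a.(a.(rec X. b.a.(a.X)\{a}\{b}))\{a}\{b} has moves --a--▸ v2
  v2 = (a.(rec X. b.a.(a.X)\{a}\{b}))\{a}\{b} has moves ∅
Bisimilarity quotient blocks:
  B0 = {u0}
  B1 = {u2, v1}
  B2 = {u1, u3, v2}
  B3 = {v0}
u0 ∈ B0, v0 ∈ B3 → different blocks

NO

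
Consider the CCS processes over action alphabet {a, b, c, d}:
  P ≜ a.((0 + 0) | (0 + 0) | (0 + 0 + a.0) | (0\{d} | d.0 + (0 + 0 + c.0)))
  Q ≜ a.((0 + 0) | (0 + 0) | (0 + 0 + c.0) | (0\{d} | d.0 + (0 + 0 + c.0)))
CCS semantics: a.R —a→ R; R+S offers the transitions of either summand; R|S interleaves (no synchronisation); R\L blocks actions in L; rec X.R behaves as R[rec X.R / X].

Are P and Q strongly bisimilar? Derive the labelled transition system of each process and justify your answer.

NO

LTS(P): 7 reachable states
  s0 = a.((0 + 0) | (0 + 0) | (0 + 0 + a.0) | (0\{d} | d.0 + (0 + 0 + c.0))) ⊢ —a→ s1
  s1 = (0 + 0) | (0 + 0) | (0 + 0 + a.0) | (0\{d} | d.0 + (0 + 0 + c.0)) ⊢ —a→ s2, —c→ s3, —d→ s4
  s2 = (0 + 0) | (0 + 0) | 0 | (0\{d} | d.0 + (0 + 0 + c.0)) ⊢ —c→ s5, —d→ s6
  s3 = (0 + 0) | (0 + 0) | (0 + 0 + a.0) | 0 ⊢ —a→ s5
  s4 = (0 + 0) | (0 + 0) | (0 + 0 + a.0) | (0\{d} | 0) ⊢ —a→ s6
  s5 = (0 + 0) | (0 + 0) | 0 | 0 ⊢ ·
  s6 = (0 + 0) | (0 + 0) | 0 | (0\{d} | 0) ⊢ ·
LTS(Q): 7 reachable states
  t0 = a.((0 + 0) | (0 + 0) | (0 + 0 + c.0) | (0\{d} | d.0 + (0 + 0 + c.0))) ⊢ —a→ t1
  t1 = (0 + 0) | (0 + 0) | (0 + 0 + c.0) | (0\{d} | d.0 + (0 + 0 + c.0)) ⊢ —c→ t2, —c→ t3, —d→ t4
  t2 = (0 + 0) | (0 + 0) | (0 + 0 + c.0) | 0 ⊢ —c→ t5
  t3 = (0 + 0) | (0 + 0) | 0 | (0\{d} | d.0 + (0 + 0 + c.0)) ⊢ —c→ t5, —d→ t6
  t4 = (0 + 0) | (0 + 0) | (0 + 0 + c.0) | (0\{d} | 0) ⊢ —c→ t6
  t5 = (0 + 0) | (0 + 0) | 0 | 0 ⊢ ·
  t6 = (0 + 0) | (0 + 0) | 0 | (0\{d} | 0) ⊢ ·
Coarsest stable partition (strong bisimilarity classes):
  B0 = {s0}
  B1 = {s1}
  B2 = {s3, s4}
  B3 = {s5, s6, t5, t6}
  B4 = {s2, t3}
  B5 = {t0}
  B6 = {t1}
  B7 = {t2, t4}
s0 ∈ B0, t0 ∈ B5 → different blocks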